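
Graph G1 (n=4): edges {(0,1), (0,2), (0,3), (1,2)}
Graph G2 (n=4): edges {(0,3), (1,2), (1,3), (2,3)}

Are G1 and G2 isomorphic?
Yes, isomorphic

The graphs are isomorphic.
One valid mapping φ: V(G1) → V(G2): 0→3, 1→1, 2→2, 3→0

Verify φ preserves adjacency — for each edge of G1, its image is an edge of G2:
  (0,1) → (φ(0),φ(1)) = (1,3) ∈ E(G2) ✓
  (0,2) → (φ(0),φ(2)) = (2,3) ∈ E(G2) ✓
  (0,3) → (φ(0),φ(3)) = (0,3) ∈ E(G2) ✓
  (1,2) → (φ(1),φ(2)) = (1,2) ∈ E(G2) ✓
All 4 edges of G1 map to edges of G2, and |E(G1)| = |E(G2)| = 4, so φ is a bijection on edges as well as vertices. Hence G1 ≅ G2.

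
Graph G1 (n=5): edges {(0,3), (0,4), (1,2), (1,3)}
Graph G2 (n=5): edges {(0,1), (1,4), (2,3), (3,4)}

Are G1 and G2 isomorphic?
Yes, isomorphic

The graphs are isomorphic.
One valid mapping φ: V(G1) → V(G2): 0→3, 1→1, 2→0, 3→4, 4→2

Verify φ preserves adjacency — for each edge of G1, its image is an edge of G2:
  (0,3) → (φ(0),φ(3)) = (3,4) ∈ E(G2) ✓
  (0,4) → (φ(0),φ(4)) = (2,3) ∈ E(G2) ✓
  (1,2) → (φ(1),φ(2)) = (0,1) ∈ E(G2) ✓
  (1,3) → (φ(1),φ(3)) = (1,4) ∈ E(G2) ✓
All 4 edges of G1 map to edges of G2, and |E(G1)| = |E(G2)| = 4, so φ is a bijection on edges as well as vertices. Hence G1 ≅ G2.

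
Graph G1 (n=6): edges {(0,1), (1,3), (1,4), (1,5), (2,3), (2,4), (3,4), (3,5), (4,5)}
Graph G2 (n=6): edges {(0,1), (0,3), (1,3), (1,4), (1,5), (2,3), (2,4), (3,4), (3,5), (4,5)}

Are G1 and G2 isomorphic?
No, not isomorphic

The graphs are NOT isomorphic.

Counting edges: G1 has 9 edge(s); G2 has 10 edge(s).
Edge count is an isomorphism invariant (a bijection on vertices induces a bijection on edges), so differing edge counts rule out isomorphism.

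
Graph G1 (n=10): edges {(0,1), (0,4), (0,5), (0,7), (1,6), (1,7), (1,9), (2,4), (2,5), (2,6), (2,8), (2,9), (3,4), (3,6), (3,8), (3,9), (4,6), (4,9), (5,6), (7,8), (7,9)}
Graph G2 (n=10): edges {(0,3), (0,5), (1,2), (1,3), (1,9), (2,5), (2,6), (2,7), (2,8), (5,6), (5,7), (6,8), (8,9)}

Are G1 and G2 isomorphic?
No, not isomorphic

The graphs are NOT isomorphic.

Counting triangles (3-cliques): G1 has 7, G2 has 3.
Triangle count is an isomorphism invariant, so differing triangle counts rule out isomorphism.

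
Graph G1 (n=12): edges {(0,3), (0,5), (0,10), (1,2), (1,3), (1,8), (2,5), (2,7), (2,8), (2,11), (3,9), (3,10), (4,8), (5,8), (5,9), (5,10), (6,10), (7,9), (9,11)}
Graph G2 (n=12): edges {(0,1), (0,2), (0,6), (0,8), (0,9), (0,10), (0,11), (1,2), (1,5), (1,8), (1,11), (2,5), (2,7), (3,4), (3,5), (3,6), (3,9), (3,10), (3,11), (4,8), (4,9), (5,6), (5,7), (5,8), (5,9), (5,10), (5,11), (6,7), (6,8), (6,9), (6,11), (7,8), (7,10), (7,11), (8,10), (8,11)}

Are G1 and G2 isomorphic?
No, not isomorphic

The graphs are NOT isomorphic.

Degrees in G1: deg(0)=3, deg(1)=3, deg(2)=5, deg(3)=4, deg(4)=1, deg(5)=5, deg(6)=1, deg(7)=2, deg(8)=4, deg(9)=4, deg(10)=4, deg(11)=2.
Sorted degree sequence of G1: [5, 5, 4, 4, 4, 4, 3, 3, 2, 2, 1, 1].
Degrees in G2: deg(0)=7, deg(1)=5, deg(2)=4, deg(3)=6, deg(4)=3, deg(5)=9, deg(6)=7, deg(7)=6, deg(8)=8, deg(9)=5, deg(10)=5, deg(11)=7.
Sorted degree sequence of G2: [9, 8, 7, 7, 7, 6, 6, 5, 5, 5, 4, 3].
The (sorted) degree sequence is an isomorphism invariant, so since G1 and G2 have different degree sequences they cannot be isomorphic.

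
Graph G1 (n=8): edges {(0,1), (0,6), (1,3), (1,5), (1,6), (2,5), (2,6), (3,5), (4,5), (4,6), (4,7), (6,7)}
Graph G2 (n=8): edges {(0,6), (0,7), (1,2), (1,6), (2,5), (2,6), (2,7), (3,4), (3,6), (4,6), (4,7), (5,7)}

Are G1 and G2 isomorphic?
Yes, isomorphic

The graphs are isomorphic.
One valid mapping φ: V(G1) → V(G2): 0→1, 1→2, 2→0, 3→5, 4→4, 5→7, 6→6, 7→3

Verify φ preserves adjacency — for each edge of G1, its image is an edge of G2:
  (0,1) → (φ(0),φ(1)) = (1,2) ∈ E(G2) ✓
  (0,6) → (φ(0),φ(6)) = (1,6) ∈ E(G2) ✓
  (1,3) → (φ(1),φ(3)) = (2,5) ∈ E(G2) ✓
  (1,5) → (φ(1),φ(5)) = (2,7) ∈ E(G2) ✓
  (1,6) → (φ(1),φ(6)) = (2,6) ∈ E(G2) ✓
  (2,5) → (φ(2),φ(5)) = (0,7) ∈ E(G2) ✓
  (2,6) → (φ(2),φ(6)) = (0,6) ∈ E(G2) ✓
  (3,5) → (φ(3),φ(5)) = (5,7) ∈ E(G2) ✓
  (4,5) → (φ(4),φ(5)) = (4,7) ∈ E(G2) ✓
  (4,6) → (φ(4),φ(6)) = (4,6) ∈ E(G2) ✓
  (4,7) → (φ(4),φ(7)) = (3,4) ∈ E(G2) ✓
  (6,7) → (φ(6),φ(7)) = (3,6) ∈ E(G2) ✓
All 12 edges of G1 map to edges of G2, and |E(G1)| = |E(G2)| = 12, so φ is a bijection on edges as well as vertices. Hence G1 ≅ G2.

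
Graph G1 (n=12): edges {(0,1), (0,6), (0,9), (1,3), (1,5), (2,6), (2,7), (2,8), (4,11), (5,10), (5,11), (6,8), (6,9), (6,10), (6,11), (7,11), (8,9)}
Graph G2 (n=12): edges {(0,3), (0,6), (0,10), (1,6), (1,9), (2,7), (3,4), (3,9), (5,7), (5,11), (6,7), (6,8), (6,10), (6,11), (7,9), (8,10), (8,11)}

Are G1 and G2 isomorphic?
Yes, isomorphic

The graphs are isomorphic.
One valid mapping φ: V(G1) → V(G2): 0→0, 1→3, 2→11, 3→4, 4→2, 5→9, 6→6, 7→5, 8→8, 9→10, 10→1, 11→7

Verify φ preserves adjacency — for each edge of G1, its image is an edge of G2:
  (0,1) → (φ(0),φ(1)) = (0,3) ∈ E(G2) ✓
  (0,6) → (φ(0),φ(6)) = (0,6) ∈ E(G2) ✓
  (0,9) → (φ(0),φ(9)) = (0,10) ∈ E(G2) ✓
  (1,3) → (φ(1),φ(3)) = (3,4) ∈ E(G2) ✓
  (1,5) → (φ(1),φ(5)) = (3,9) ∈ E(G2) ✓
  (2,6) → (φ(2),φ(6)) = (6,11) ∈ E(G2) ✓
  (2,7) → (φ(2),φ(7)) = (5,11) ∈ E(G2) ✓
  (2,8) → (φ(2),φ(8)) = (8,11) ∈ E(G2) ✓
  (4,11) → (φ(4),φ(11)) = (2,7) ∈ E(G2) ✓
  (5,10) → (φ(5),φ(10)) = (1,9) ∈ E(G2) ✓
  (5,11) → (φ(5),φ(11)) = (7,9) ∈ E(G2) ✓
  (6,8) → (φ(6),φ(8)) = (6,8) ∈ E(G2) ✓
  (6,9) → (φ(6),φ(9)) = (6,10) ∈ E(G2) ✓
  (6,10) → (φ(6),φ(10)) = (1,6) ∈ E(G2) ✓
  (6,11) → (φ(6),φ(11)) = (6,7) ∈ E(G2) ✓
  (7,11) → (φ(7),φ(11)) = (5,7) ∈ E(G2) ✓
  (8,9) → (φ(8),φ(9)) = (8,10) ∈ E(G2) ✓
All 17 edges of G1 map to edges of G2, and |E(G1)| = |E(G2)| = 17, so φ is a bijection on edges as well as vertices. Hence G1 ≅ G2.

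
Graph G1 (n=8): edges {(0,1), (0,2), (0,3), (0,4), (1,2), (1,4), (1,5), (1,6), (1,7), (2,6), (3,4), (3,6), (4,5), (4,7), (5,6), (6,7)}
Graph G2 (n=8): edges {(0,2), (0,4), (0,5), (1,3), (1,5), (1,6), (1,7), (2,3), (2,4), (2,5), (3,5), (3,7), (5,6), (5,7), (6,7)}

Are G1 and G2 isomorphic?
No, not isomorphic

The graphs are NOT isomorphic.

Degrees in G1: deg(0)=4, deg(1)=6, deg(2)=3, deg(3)=3, deg(4)=5, deg(5)=3, deg(6)=5, deg(7)=3.
Sorted degree sequence of G1: [6, 5, 5, 4, 3, 3, 3, 3].
Degrees in G2: deg(0)=3, deg(1)=4, deg(2)=4, deg(3)=4, deg(4)=2, deg(5)=6, deg(6)=3, deg(7)=4.
Sorted degree sequence of G2: [6, 4, 4, 4, 4, 3, 3, 2].
The (sorted) degree sequence is an isomorphism invariant, so since G1 and G2 have different degree sequences they cannot be isomorphic.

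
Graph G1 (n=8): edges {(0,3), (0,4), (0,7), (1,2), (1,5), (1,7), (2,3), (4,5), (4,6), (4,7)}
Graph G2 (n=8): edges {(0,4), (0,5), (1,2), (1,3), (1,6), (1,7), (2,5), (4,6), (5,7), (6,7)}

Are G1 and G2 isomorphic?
Yes, isomorphic

The graphs are isomorphic.
One valid mapping φ: V(G1) → V(G2): 0→6, 1→5, 2→0, 3→4, 4→1, 5→2, 6→3, 7→7

Verify φ preserves adjacency — for each edge of G1, its image is an edge of G2:
  (0,3) → (φ(0),φ(3)) = (4,6) ∈ E(G2) ✓
  (0,4) → (φ(0),φ(4)) = (1,6) ∈ E(G2) ✓
  (0,7) → (φ(0),φ(7)) = (6,7) ∈ E(G2) ✓
  (1,2) → (φ(1),φ(2)) = (0,5) ∈ E(G2) ✓
  (1,5) → (φ(1),φ(5)) = (2,5) ∈ E(G2) ✓
  (1,7) → (φ(1),φ(7)) = (5,7) ∈ E(G2) ✓
  (2,3) → (φ(2),φ(3)) = (0,4) ∈ E(G2) ✓
  (4,5) → (φ(4),φ(5)) = (1,2) ∈ E(G2) ✓
  (4,6) → (φ(4),φ(6)) = (1,3) ∈ E(G2) ✓
  (4,7) → (φ(4),φ(7)) = (1,7) ∈ E(G2) ✓
All 10 edges of G1 map to edges of G2, and |E(G1)| = |E(G2)| = 10, so φ is a bijection on edges as well as vertices. Hence G1 ≅ G2.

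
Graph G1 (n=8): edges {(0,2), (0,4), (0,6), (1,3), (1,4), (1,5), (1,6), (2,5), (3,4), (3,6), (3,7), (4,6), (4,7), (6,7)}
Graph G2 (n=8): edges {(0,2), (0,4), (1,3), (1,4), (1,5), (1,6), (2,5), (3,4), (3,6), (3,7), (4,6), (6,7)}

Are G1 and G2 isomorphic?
No, not isomorphic

The graphs are NOT isomorphic.

Counting edges: G1 has 14 edge(s); G2 has 12 edge(s).
Edge count is an isomorphism invariant (a bijection on vertices induces a bijection on edges), so differing edge counts rule out isomorphism.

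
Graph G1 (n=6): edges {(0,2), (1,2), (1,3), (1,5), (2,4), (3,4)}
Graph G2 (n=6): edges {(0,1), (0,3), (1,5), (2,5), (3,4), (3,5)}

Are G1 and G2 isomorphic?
Yes, isomorphic

The graphs are isomorphic.
One valid mapping φ: V(G1) → V(G2): 0→2, 1→3, 2→5, 3→0, 4→1, 5→4

Verify φ preserves adjacency — for each edge of G1, its image is an edge of G2:
  (0,2) → (φ(0),φ(2)) = (2,5) ∈ E(G2) ✓
  (1,2) → (φ(1),φ(2)) = (3,5) ∈ E(G2) ✓
  (1,3) → (φ(1),φ(3)) = (0,3) ∈ E(G2) ✓
  (1,5) → (φ(1),φ(5)) = (3,4) ∈ E(G2) ✓
  (2,4) → (φ(2),φ(4)) = (1,5) ∈ E(G2) ✓
  (3,4) → (φ(3),φ(4)) = (0,1) ∈ E(G2) ✓
All 6 edges of G1 map to edges of G2, and |E(G1)| = |E(G2)| = 6, so φ is a bijection on edges as well as vertices. Hence G1 ≅ G2.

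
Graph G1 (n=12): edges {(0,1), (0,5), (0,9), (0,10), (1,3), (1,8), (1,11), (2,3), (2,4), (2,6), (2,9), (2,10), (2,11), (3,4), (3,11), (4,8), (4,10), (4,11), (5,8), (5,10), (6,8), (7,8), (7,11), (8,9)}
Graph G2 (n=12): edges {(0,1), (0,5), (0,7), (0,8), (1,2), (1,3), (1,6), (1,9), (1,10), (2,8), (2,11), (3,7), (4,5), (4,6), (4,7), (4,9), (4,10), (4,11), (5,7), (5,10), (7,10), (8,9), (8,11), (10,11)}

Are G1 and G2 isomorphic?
Yes, isomorphic

The graphs are isomorphic.
One valid mapping φ: V(G1) → V(G2): 0→8, 1→0, 2→4, 3→5, 4→10, 5→2, 6→6, 7→3, 8→1, 9→9, 10→11, 11→7

Verify φ preserves adjacency — for each edge of G1, its image is an edge of G2:
  (0,1) → (φ(0),φ(1)) = (0,8) ∈ E(G2) ✓
  (0,5) → (φ(0),φ(5)) = (2,8) ∈ E(G2) ✓
  (0,9) → (φ(0),φ(9)) = (8,9) ∈ E(G2) ✓
  (0,10) → (φ(0),φ(10)) = (8,11) ∈ E(G2) ✓
  (1,3) → (φ(1),φ(3)) = (0,5) ∈ E(G2) ✓
  (1,8) → (φ(1),φ(8)) = (0,1) ∈ E(G2) ✓
  (1,11) → (φ(1),φ(11)) = (0,7) ∈ E(G2) ✓
  (2,3) → (φ(2),φ(3)) = (4,5) ∈ E(G2) ✓
  (2,4) → (φ(2),φ(4)) = (4,10) ∈ E(G2) ✓
  (2,6) → (φ(2),φ(6)) = (4,6) ∈ E(G2) ✓
  (2,9) → (φ(2),φ(9)) = (4,9) ∈ E(G2) ✓
  (2,10) → (φ(2),φ(10)) = (4,11) ∈ E(G2) ✓
  (2,11) → (φ(2),φ(11)) = (4,7) ∈ E(G2) ✓
  (3,4) → (φ(3),φ(4)) = (5,10) ∈ E(G2) ✓
  (3,11) → (φ(3),φ(11)) = (5,7) ∈ E(G2) ✓
  (4,8) → (φ(4),φ(8)) = (1,10) ∈ E(G2) ✓
  (4,10) → (φ(4),φ(10)) = (10,11) ∈ E(G2) ✓
  (4,11) → (φ(4),φ(11)) = (7,10) ∈ E(G2) ✓
  (5,8) → (φ(5),φ(8)) = (1,2) ∈ E(G2) ✓
  (5,10) → (φ(5),φ(10)) = (2,11) ∈ E(G2) ✓
  (6,8) → (φ(6),φ(8)) = (1,6) ∈ E(G2) ✓
  (7,8) → (φ(7),φ(8)) = (1,3) ∈ E(G2) ✓
  (7,11) → (φ(7),φ(11)) = (3,7) ∈ E(G2) ✓
  (8,9) → (φ(8),φ(9)) = (1,9) ∈ E(G2) ✓
All 24 edges of G1 map to edges of G2, and |E(G1)| = |E(G2)| = 24, so φ is a bijection on edges as well as vertices. Hence G1 ≅ G2.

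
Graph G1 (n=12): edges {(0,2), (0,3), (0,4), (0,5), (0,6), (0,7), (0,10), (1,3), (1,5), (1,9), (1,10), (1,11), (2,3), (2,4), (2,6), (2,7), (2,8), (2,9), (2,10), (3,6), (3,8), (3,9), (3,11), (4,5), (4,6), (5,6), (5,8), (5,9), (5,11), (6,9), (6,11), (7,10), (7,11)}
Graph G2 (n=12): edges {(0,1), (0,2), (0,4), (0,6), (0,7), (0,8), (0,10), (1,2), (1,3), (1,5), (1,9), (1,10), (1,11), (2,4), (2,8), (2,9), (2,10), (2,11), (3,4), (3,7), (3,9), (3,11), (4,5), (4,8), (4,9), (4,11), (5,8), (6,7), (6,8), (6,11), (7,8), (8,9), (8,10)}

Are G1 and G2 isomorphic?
Yes, isomorphic

The graphs are isomorphic.
One valid mapping φ: V(G1) → V(G2): 0→0, 1→3, 2→8, 3→4, 4→10, 5→1, 6→2, 7→6, 8→5, 9→9, 10→7, 11→11

Verify φ preserves adjacency — for each edge of G1, its image is an edge of G2:
  (0,2) → (φ(0),φ(2)) = (0,8) ∈ E(G2) ✓
  (0,3) → (φ(0),φ(3)) = (0,4) ∈ E(G2) ✓
  (0,4) → (φ(0),φ(4)) = (0,10) ∈ E(G2) ✓
  (0,5) → (φ(0),φ(5)) = (0,1) ∈ E(G2) ✓
  (0,6) → (φ(0),φ(6)) = (0,2) ∈ E(G2) ✓
  (0,7) → (φ(0),φ(7)) = (0,6) ∈ E(G2) ✓
  (0,10) → (φ(0),φ(10)) = (0,7) ∈ E(G2) ✓
  (1,3) → (φ(1),φ(3)) = (3,4) ∈ E(G2) ✓
  (1,5) → (φ(1),φ(5)) = (1,3) ∈ E(G2) ✓
  (1,9) → (φ(1),φ(9)) = (3,9) ∈ E(G2) ✓
  (1,10) → (φ(1),φ(10)) = (3,7) ∈ E(G2) ✓
  (1,11) → (φ(1),φ(11)) = (3,11) ∈ E(G2) ✓
  (2,3) → (φ(2),φ(3)) = (4,8) ∈ E(G2) ✓
  (2,4) → (φ(2),φ(4)) = (8,10) ∈ E(G2) ✓
  (2,6) → (φ(2),φ(6)) = (2,8) ∈ E(G2) ✓
  (2,7) → (φ(2),φ(7)) = (6,8) ∈ E(G2) ✓
  (2,8) → (φ(2),φ(8)) = (5,8) ∈ E(G2) ✓
  (2,9) → (φ(2),φ(9)) = (8,9) ∈ E(G2) ✓
  (2,10) → (φ(2),φ(10)) = (7,8) ∈ E(G2) ✓
  (3,6) → (φ(3),φ(6)) = (2,4) ∈ E(G2) ✓
  (3,8) → (φ(3),φ(8)) = (4,5) ∈ E(G2) ✓
  (3,9) → (φ(3),φ(9)) = (4,9) ∈ E(G2) ✓
  (3,11) → (φ(3),φ(11)) = (4,11) ∈ E(G2) ✓
  (4,5) → (φ(4),φ(5)) = (1,10) ∈ E(G2) ✓
  (4,6) → (φ(4),φ(6)) = (2,10) ∈ E(G2) ✓
  (5,6) → (φ(5),φ(6)) = (1,2) ∈ E(G2) ✓
  (5,8) → (φ(5),φ(8)) = (1,5) ∈ E(G2) ✓
  (5,9) → (φ(5),φ(9)) = (1,9) ∈ E(G2) ✓
  (5,11) → (φ(5),φ(11)) = (1,11) ∈ E(G2) ✓
  (6,9) → (φ(6),φ(9)) = (2,9) ∈ E(G2) ✓
  (6,11) → (φ(6),φ(11)) = (2,11) ∈ E(G2) ✓
  (7,10) → (φ(7),φ(10)) = (6,7) ∈ E(G2) ✓
  (7,11) → (φ(7),φ(11)) = (6,11) ∈ E(G2) ✓
All 33 edges of G1 map to edges of G2, and |E(G1)| = |E(G2)| = 33, so φ is a bijection on edges as well as vertices. Hence G1 ≅ G2.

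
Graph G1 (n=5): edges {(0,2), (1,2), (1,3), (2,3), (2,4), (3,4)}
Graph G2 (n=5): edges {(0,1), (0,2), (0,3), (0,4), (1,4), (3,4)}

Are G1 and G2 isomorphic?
Yes, isomorphic

The graphs are isomorphic.
One valid mapping φ: V(G1) → V(G2): 0→2, 1→3, 2→0, 3→4, 4→1

Verify φ preserves adjacency — for each edge of G1, its image is an edge of G2:
  (0,2) → (φ(0),φ(2)) = (0,2) ∈ E(G2) ✓
  (1,2) → (φ(1),φ(2)) = (0,3) ∈ E(G2) ✓
  (1,3) → (φ(1),φ(3)) = (3,4) ∈ E(G2) ✓
  (2,3) → (φ(2),φ(3)) = (0,4) ∈ E(G2) ✓
  (2,4) → (φ(2),φ(4)) = (0,1) ∈ E(G2) ✓
  (3,4) → (φ(3),φ(4)) = (1,4) ∈ E(G2) ✓
All 6 edges of G1 map to edges of G2, and |E(G1)| = |E(G2)| = 6, so φ is a bijection on edges as well as vertices. Hence G1 ≅ G2.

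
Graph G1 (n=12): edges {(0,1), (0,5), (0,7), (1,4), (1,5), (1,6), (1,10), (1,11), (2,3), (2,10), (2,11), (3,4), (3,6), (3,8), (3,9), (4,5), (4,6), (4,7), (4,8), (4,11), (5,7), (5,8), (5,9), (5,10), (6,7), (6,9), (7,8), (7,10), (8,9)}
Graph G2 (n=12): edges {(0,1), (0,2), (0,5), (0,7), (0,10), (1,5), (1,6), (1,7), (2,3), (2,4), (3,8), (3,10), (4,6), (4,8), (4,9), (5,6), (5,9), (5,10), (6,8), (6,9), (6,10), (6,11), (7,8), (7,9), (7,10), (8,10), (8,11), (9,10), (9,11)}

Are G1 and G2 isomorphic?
Yes, isomorphic

The graphs are isomorphic.
One valid mapping φ: V(G1) → V(G2): 0→11, 1→8, 2→2, 3→0, 4→10, 5→6, 6→7, 7→9, 8→5, 9→1, 10→4, 11→3

Verify φ preserves adjacency — for each edge of G1, its image is an edge of G2:
  (0,1) → (φ(0),φ(1)) = (8,11) ∈ E(G2) ✓
  (0,5) → (φ(0),φ(5)) = (6,11) ∈ E(G2) ✓
  (0,7) → (φ(0),φ(7)) = (9,11) ∈ E(G2) ✓
  (1,4) → (φ(1),φ(4)) = (8,10) ∈ E(G2) ✓
  (1,5) → (φ(1),φ(5)) = (6,8) ∈ E(G2) ✓
  (1,6) → (φ(1),φ(6)) = (7,8) ∈ E(G2) ✓
  (1,10) → (φ(1),φ(10)) = (4,8) ∈ E(G2) ✓
  (1,11) → (φ(1),φ(11)) = (3,8) ∈ E(G2) ✓
  (2,3) → (φ(2),φ(3)) = (0,2) ∈ E(G2) ✓
  (2,10) → (φ(2),φ(10)) = (2,4) ∈ E(G2) ✓
  (2,11) → (φ(2),φ(11)) = (2,3) ∈ E(G2) ✓
  (3,4) → (φ(3),φ(4)) = (0,10) ∈ E(G2) ✓
  (3,6) → (φ(3),φ(6)) = (0,7) ∈ E(G2) ✓
  (3,8) → (φ(3),φ(8)) = (0,5) ∈ E(G2) ✓
  (3,9) → (φ(3),φ(9)) = (0,1) ∈ E(G2) ✓
  (4,5) → (φ(4),φ(5)) = (6,10) ∈ E(G2) ✓
  (4,6) → (φ(4),φ(6)) = (7,10) ∈ E(G2) ✓
  (4,7) → (φ(4),φ(7)) = (9,10) ∈ E(G2) ✓
  (4,8) → (φ(4),φ(8)) = (5,10) ∈ E(G2) ✓
  (4,11) → (φ(4),φ(11)) = (3,10) ∈ E(G2) ✓
  (5,7) → (φ(5),φ(7)) = (6,9) ∈ E(G2) ✓
  (5,8) → (φ(5),φ(8)) = (5,6) ∈ E(G2) ✓
  (5,9) → (φ(5),φ(9)) = (1,6) ∈ E(G2) ✓
  (5,10) → (φ(5),φ(10)) = (4,6) ∈ E(G2) ✓
  (6,7) → (φ(6),φ(7)) = (7,9) ∈ E(G2) ✓
  (6,9) → (φ(6),φ(9)) = (1,7) ∈ E(G2) ✓
  (7,8) → (φ(7),φ(8)) = (5,9) ∈ E(G2) ✓
  (7,10) → (φ(7),φ(10)) = (4,9) ∈ E(G2) ✓
  (8,9) → (φ(8),φ(9)) = (1,5) ∈ E(G2) ✓
All 29 edges of G1 map to edges of G2, and |E(G1)| = |E(G2)| = 29, so φ is a bijection on edges as well as vertices. Hence G1 ≅ G2.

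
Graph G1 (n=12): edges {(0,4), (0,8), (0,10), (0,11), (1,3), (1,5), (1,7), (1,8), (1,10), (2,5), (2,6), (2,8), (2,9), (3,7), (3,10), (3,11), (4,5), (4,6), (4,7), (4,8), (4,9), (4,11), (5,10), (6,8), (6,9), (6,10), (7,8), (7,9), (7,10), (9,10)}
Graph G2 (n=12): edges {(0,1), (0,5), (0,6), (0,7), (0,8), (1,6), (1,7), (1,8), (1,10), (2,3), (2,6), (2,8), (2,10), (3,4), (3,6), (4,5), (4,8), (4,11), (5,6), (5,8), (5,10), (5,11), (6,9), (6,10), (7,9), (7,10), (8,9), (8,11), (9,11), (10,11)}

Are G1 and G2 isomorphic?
Yes, isomorphic

The graphs are isomorphic.
One valid mapping φ: V(G1) → V(G2): 0→2, 1→11, 2→7, 3→4, 4→6, 5→9, 6→1, 7→5, 8→10, 9→0, 10→8, 11→3

Verify φ preserves adjacency — for each edge of G1, its image is an edge of G2:
  (0,4) → (φ(0),φ(4)) = (2,6) ∈ E(G2) ✓
  (0,8) → (φ(0),φ(8)) = (2,10) ∈ E(G2) ✓
  (0,10) → (φ(0),φ(10)) = (2,8) ∈ E(G2) ✓
  (0,11) → (φ(0),φ(11)) = (2,3) ∈ E(G2) ✓
  (1,3) → (φ(1),φ(3)) = (4,11) ∈ E(G2) ✓
  (1,5) → (φ(1),φ(5)) = (9,11) ∈ E(G2) ✓
  (1,7) → (φ(1),φ(7)) = (5,11) ∈ E(G2) ✓
  (1,8) → (φ(1),φ(8)) = (10,11) ∈ E(G2) ✓
  (1,10) → (φ(1),φ(10)) = (8,11) ∈ E(G2) ✓
  (2,5) → (φ(2),φ(5)) = (7,9) ∈ E(G2) ✓
  (2,6) → (φ(2),φ(6)) = (1,7) ∈ E(G2) ✓
  (2,8) → (φ(2),φ(8)) = (7,10) ∈ E(G2) ✓
  (2,9) → (φ(2),φ(9)) = (0,7) ∈ E(G2) ✓
  (3,7) → (φ(3),φ(7)) = (4,5) ∈ E(G2) ✓
  (3,10) → (φ(3),φ(10)) = (4,8) ∈ E(G2) ✓
  (3,11) → (φ(3),φ(11)) = (3,4) ∈ E(G2) ✓
  (4,5) → (φ(4),φ(5)) = (6,9) ∈ E(G2) ✓
  (4,6) → (φ(4),φ(6)) = (1,6) ∈ E(G2) ✓
  (4,7) → (φ(4),φ(7)) = (5,6) ∈ E(G2) ✓
  (4,8) → (φ(4),φ(8)) = (6,10) ∈ E(G2) ✓
  (4,9) → (φ(4),φ(9)) = (0,6) ∈ E(G2) ✓
  (4,11) → (φ(4),φ(11)) = (3,6) ∈ E(G2) ✓
  (5,10) → (φ(5),φ(10)) = (8,9) ∈ E(G2) ✓
  (6,8) → (φ(6),φ(8)) = (1,10) ∈ E(G2) ✓
  (6,9) → (φ(6),φ(9)) = (0,1) ∈ E(G2) ✓
  (6,10) → (φ(6),φ(10)) = (1,8) ∈ E(G2) ✓
  (7,8) → (φ(7),φ(8)) = (5,10) ∈ E(G2) ✓
  (7,9) → (φ(7),φ(9)) = (0,5) ∈ E(G2) ✓
  (7,10) → (φ(7),φ(10)) = (5,8) ∈ E(G2) ✓
  (9,10) → (φ(9),φ(10)) = (0,8) ∈ E(G2) ✓
All 30 edges of G1 map to edges of G2, and |E(G1)| = |E(G2)| = 30, so φ is a bijection on edges as well as vertices. Hence G1 ≅ G2.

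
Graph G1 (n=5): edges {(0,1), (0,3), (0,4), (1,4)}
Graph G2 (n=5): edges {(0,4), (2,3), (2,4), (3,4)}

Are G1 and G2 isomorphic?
Yes, isomorphic

The graphs are isomorphic.
One valid mapping φ: V(G1) → V(G2): 0→4, 1→3, 2→1, 3→0, 4→2

Verify φ preserves adjacency — for each edge of G1, its image is an edge of G2:
  (0,1) → (φ(0),φ(1)) = (3,4) ∈ E(G2) ✓
  (0,3) → (φ(0),φ(3)) = (0,4) ∈ E(G2) ✓
  (0,4) → (φ(0),φ(4)) = (2,4) ∈ E(G2) ✓
  (1,4) → (φ(1),φ(4)) = (2,3) ∈ E(G2) ✓
All 4 edges of G1 map to edges of G2, and |E(G1)| = |E(G2)| = 4, so φ is a bijection on edges as well as vertices. Hence G1 ≅ G2.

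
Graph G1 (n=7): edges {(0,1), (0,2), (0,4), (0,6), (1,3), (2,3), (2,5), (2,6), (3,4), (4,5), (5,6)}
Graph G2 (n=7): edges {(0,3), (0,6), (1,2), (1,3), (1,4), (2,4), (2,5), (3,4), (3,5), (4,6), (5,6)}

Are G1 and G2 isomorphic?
Yes, isomorphic

The graphs are isomorphic.
One valid mapping φ: V(G1) → V(G2): 0→3, 1→0, 2→4, 3→6, 4→5, 5→2, 6→1

Verify φ preserves adjacency — for each edge of G1, its image is an edge of G2:
  (0,1) → (φ(0),φ(1)) = (0,3) ∈ E(G2) ✓
  (0,2) → (φ(0),φ(2)) = (3,4) ∈ E(G2) ✓
  (0,4) → (φ(0),φ(4)) = (3,5) ∈ E(G2) ✓
  (0,6) → (φ(0),φ(6)) = (1,3) ∈ E(G2) ✓
  (1,3) → (φ(1),φ(3)) = (0,6) ∈ E(G2) ✓
  (2,3) → (φ(2),φ(3)) = (4,6) ∈ E(G2) ✓
  (2,5) → (φ(2),φ(5)) = (2,4) ∈ E(G2) ✓
  (2,6) → (φ(2),φ(6)) = (1,4) ∈ E(G2) ✓
  (3,4) → (φ(3),φ(4)) = (5,6) ∈ E(G2) ✓
  (4,5) → (φ(4),φ(5)) = (2,5) ∈ E(G2) ✓
  (5,6) → (φ(5),φ(6)) = (1,2) ∈ E(G2) ✓
All 11 edges of G1 map to edges of G2, and |E(G1)| = |E(G2)| = 11, so φ is a bijection on edges as well as vertices. Hence G1 ≅ G2.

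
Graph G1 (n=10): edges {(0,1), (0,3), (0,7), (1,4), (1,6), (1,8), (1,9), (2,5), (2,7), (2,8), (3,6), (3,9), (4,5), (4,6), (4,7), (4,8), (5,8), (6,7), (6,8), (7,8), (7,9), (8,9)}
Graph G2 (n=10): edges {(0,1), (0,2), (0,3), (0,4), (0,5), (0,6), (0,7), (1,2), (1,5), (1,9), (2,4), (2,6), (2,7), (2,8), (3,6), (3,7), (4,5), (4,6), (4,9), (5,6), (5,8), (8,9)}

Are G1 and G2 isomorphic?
Yes, isomorphic

The graphs are isomorphic.
One valid mapping φ: V(G1) → V(G2): 0→8, 1→5, 2→7, 3→9, 4→6, 5→3, 6→4, 7→2, 8→0, 9→1

Verify φ preserves adjacency — for each edge of G1, its image is an edge of G2:
  (0,1) → (φ(0),φ(1)) = (5,8) ∈ E(G2) ✓
  (0,3) → (φ(0),φ(3)) = (8,9) ∈ E(G2) ✓
  (0,7) → (φ(0),φ(7)) = (2,8) ∈ E(G2) ✓
  (1,4) → (φ(1),φ(4)) = (5,6) ∈ E(G2) ✓
  (1,6) → (φ(1),φ(6)) = (4,5) ∈ E(G2) ✓
  (1,8) → (φ(1),φ(8)) = (0,5) ∈ E(G2) ✓
  (1,9) → (φ(1),φ(9)) = (1,5) ∈ E(G2) ✓
  (2,5) → (φ(2),φ(5)) = (3,7) ∈ E(G2) ✓
  (2,7) → (φ(2),φ(7)) = (2,7) ∈ E(G2) ✓
  (2,8) → (φ(2),φ(8)) = (0,7) ∈ E(G2) ✓
  (3,6) → (φ(3),φ(6)) = (4,9) ∈ E(G2) ✓
  (3,9) → (φ(3),φ(9)) = (1,9) ∈ E(G2) ✓
  (4,5) → (φ(4),φ(5)) = (3,6) ∈ E(G2) ✓
  (4,6) → (φ(4),φ(6)) = (4,6) ∈ E(G2) ✓
  (4,7) → (φ(4),φ(7)) = (2,6) ∈ E(G2) ✓
  (4,8) → (φ(4),φ(8)) = (0,6) ∈ E(G2) ✓
  (5,8) → (φ(5),φ(8)) = (0,3) ∈ E(G2) ✓
  (6,7) → (φ(6),φ(7)) = (2,4) ∈ E(G2) ✓
  (6,8) → (φ(6),φ(8)) = (0,4) ∈ E(G2) ✓
  (7,8) → (φ(7),φ(8)) = (0,2) ∈ E(G2) ✓
  (7,9) → (φ(7),φ(9)) = (1,2) ∈ E(G2) ✓
  (8,9) → (φ(8),φ(9)) = (0,1) ∈ E(G2) ✓
All 22 edges of G1 map to edges of G2, and |E(G1)| = |E(G2)| = 22, so φ is a bijection on edges as well as vertices. Hence G1 ≅ G2.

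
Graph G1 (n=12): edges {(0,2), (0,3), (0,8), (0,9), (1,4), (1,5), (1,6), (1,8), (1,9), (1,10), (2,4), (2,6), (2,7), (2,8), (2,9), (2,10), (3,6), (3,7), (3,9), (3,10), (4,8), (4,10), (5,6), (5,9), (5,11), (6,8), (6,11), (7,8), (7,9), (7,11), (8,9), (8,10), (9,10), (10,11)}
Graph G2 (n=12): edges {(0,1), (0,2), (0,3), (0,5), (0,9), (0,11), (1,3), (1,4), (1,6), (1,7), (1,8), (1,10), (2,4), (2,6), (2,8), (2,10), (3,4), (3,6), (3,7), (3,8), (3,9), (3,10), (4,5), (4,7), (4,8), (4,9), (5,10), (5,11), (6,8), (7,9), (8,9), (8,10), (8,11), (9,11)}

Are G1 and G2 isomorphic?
Yes, isomorphic

The graphs are isomorphic.
One valid mapping φ: V(G1) → V(G2): 0→6, 1→9, 2→1, 3→2, 4→7, 5→11, 6→0, 7→10, 8→3, 9→8, 10→4, 11→5

Verify φ preserves adjacency — for each edge of G1, its image is an edge of G2:
  (0,2) → (φ(0),φ(2)) = (1,6) ∈ E(G2) ✓
  (0,3) → (φ(0),φ(3)) = (2,6) ∈ E(G2) ✓
  (0,8) → (φ(0),φ(8)) = (3,6) ∈ E(G2) ✓
  (0,9) → (φ(0),φ(9)) = (6,8) ∈ E(G2) ✓
  (1,4) → (φ(1),φ(4)) = (7,9) ∈ E(G2) ✓
  (1,5) → (φ(1),φ(5)) = (9,11) ∈ E(G2) ✓
  (1,6) → (φ(1),φ(6)) = (0,9) ∈ E(G2) ✓
  (1,8) → (φ(1),φ(8)) = (3,9) ∈ E(G2) ✓
  (1,9) → (φ(1),φ(9)) = (8,9) ∈ E(G2) ✓
  (1,10) → (φ(1),φ(10)) = (4,9) ∈ E(G2) ✓
  (2,4) → (φ(2),φ(4)) = (1,7) ∈ E(G2) ✓
  (2,6) → (φ(2),φ(6)) = (0,1) ∈ E(G2) ✓
  (2,7) → (φ(2),φ(7)) = (1,10) ∈ E(G2) ✓
  (2,8) → (φ(2),φ(8)) = (1,3) ∈ E(G2) ✓
  (2,9) → (φ(2),φ(9)) = (1,8) ∈ E(G2) ✓
  (2,10) → (φ(2),φ(10)) = (1,4) ∈ E(G2) ✓
  (3,6) → (φ(3),φ(6)) = (0,2) ∈ E(G2) ✓
  (3,7) → (φ(3),φ(7)) = (2,10) ∈ E(G2) ✓
  (3,9) → (φ(3),φ(9)) = (2,8) ∈ E(G2) ✓
  (3,10) → (φ(3),φ(10)) = (2,4) ∈ E(G2) ✓
  (4,8) → (φ(4),φ(8)) = (3,7) ∈ E(G2) ✓
  (4,10) → (φ(4),φ(10)) = (4,7) ∈ E(G2) ✓
  (5,6) → (φ(5),φ(6)) = (0,11) ∈ E(G2) ✓
  (5,9) → (φ(5),φ(9)) = (8,11) ∈ E(G2) ✓
  (5,11) → (φ(5),φ(11)) = (5,11) ∈ E(G2) ✓
  (6,8) → (φ(6),φ(8)) = (0,3) ∈ E(G2) ✓
  (6,11) → (φ(6),φ(11)) = (0,5) ∈ E(G2) ✓
  (7,8) → (φ(7),φ(8)) = (3,10) ∈ E(G2) ✓
  (7,9) → (φ(7),φ(9)) = (8,10) ∈ E(G2) ✓
  (7,11) → (φ(7),φ(11)) = (5,10) ∈ E(G2) ✓
  (8,9) → (φ(8),φ(9)) = (3,8) ∈ E(G2) ✓
  (8,10) → (φ(8),φ(10)) = (3,4) ∈ E(G2) ✓
  (9,10) → (φ(9),φ(10)) = (4,8) ∈ E(G2) ✓
  (10,11) → (φ(10),φ(11)) = (4,5) ∈ E(G2) ✓
All 34 edges of G1 map to edges of G2, and |E(G1)| = |E(G2)| = 34, so φ is a bijection on edges as well as vertices. Hence G1 ≅ G2.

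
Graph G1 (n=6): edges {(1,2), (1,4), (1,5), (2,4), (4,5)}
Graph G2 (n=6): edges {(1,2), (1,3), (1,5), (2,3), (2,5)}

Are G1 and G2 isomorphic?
Yes, isomorphic

The graphs are isomorphic.
One valid mapping φ: V(G1) → V(G2): 0→0, 1→2, 2→3, 3→4, 4→1, 5→5

Verify φ preserves adjacency — for each edge of G1, its image is an edge of G2:
  (1,2) → (φ(1),φ(2)) = (2,3) ∈ E(G2) ✓
  (1,4) → (φ(1),φ(4)) = (1,2) ∈ E(G2) ✓
  (1,5) → (φ(1),φ(5)) = (2,5) ∈ E(G2) ✓
  (2,4) → (φ(2),φ(4)) = (1,3) ∈ E(G2) ✓
  (4,5) → (φ(4),φ(5)) = (1,5) ∈ E(G2) ✓
All 5 edges of G1 map to edges of G2, and |E(G1)| = |E(G2)| = 5, so φ is a bijection on edges as well as vertices. Hence G1 ≅ G2.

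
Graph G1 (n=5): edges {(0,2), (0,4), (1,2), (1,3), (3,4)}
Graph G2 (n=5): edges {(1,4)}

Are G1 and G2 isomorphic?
No, not isomorphic

The graphs are NOT isomorphic.

Connected components of G1: 1 component(s) with vertex sets [[0, 1, 2, 3, 4]], sizes [5].
Connected components of G2: 4 component(s) with vertex sets [[0], [2], [3], [1, 4]], sizes [1, 1, 1, 2].
The number of connected components (and the multiset of component sizes) is an isomorphism invariant — an isomorphism maps each component of G1 bijectively onto a component of G2. Since G1 has 1 component(s) and G2 has 4, they cannot be isomorphic.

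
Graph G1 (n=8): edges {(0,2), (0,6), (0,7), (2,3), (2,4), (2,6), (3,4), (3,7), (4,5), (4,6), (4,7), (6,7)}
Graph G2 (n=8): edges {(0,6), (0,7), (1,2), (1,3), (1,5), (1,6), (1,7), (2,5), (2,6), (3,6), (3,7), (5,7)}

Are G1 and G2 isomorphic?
No, not isomorphic

The graphs are NOT isomorphic.

Degrees in G1: deg(0)=3, deg(1)=0, deg(2)=4, deg(3)=3, deg(4)=5, deg(5)=1, deg(6)=4, deg(7)=4.
Sorted degree sequence of G1: [5, 4, 4, 4, 3, 3, 1, 0].
Degrees in G2: deg(0)=2, deg(1)=5, deg(2)=3, deg(3)=3, deg(4)=0, deg(5)=3, deg(6)=4, deg(7)=4.
Sorted degree sequence of G2: [5, 4, 4, 3, 3, 3, 2, 0].
The (sorted) degree sequence is an isomorphism invariant, so since G1 and G2 have different degree sequences they cannot be isomorphic.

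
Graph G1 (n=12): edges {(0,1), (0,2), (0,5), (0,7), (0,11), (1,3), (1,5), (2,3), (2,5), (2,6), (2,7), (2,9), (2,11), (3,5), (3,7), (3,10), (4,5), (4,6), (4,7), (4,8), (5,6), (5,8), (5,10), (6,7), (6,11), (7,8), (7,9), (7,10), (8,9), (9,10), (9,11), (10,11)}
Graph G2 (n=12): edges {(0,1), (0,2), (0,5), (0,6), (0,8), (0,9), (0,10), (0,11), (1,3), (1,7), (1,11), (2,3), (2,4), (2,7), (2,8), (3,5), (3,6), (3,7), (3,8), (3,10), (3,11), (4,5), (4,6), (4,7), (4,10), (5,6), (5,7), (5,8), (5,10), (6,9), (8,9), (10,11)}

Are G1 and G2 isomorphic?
Yes, isomorphic

The graphs are isomorphic.
One valid mapping φ: V(G1) → V(G2): 0→6, 1→9, 2→5, 3→8, 4→11, 5→0, 6→10, 7→3, 8→1, 9→7, 10→2, 11→4

Verify φ preserves adjacency — for each edge of G1, its image is an edge of G2:
  (0,1) → (φ(0),φ(1)) = (6,9) ∈ E(G2) ✓
  (0,2) → (φ(0),φ(2)) = (5,6) ∈ E(G2) ✓
  (0,5) → (φ(0),φ(5)) = (0,6) ∈ E(G2) ✓
  (0,7) → (φ(0),φ(7)) = (3,6) ∈ E(G2) ✓
  (0,11) → (φ(0),φ(11)) = (4,6) ∈ E(G2) ✓
  (1,3) → (φ(1),φ(3)) = (8,9) ∈ E(G2) ✓
  (1,5) → (φ(1),φ(5)) = (0,9) ∈ E(G2) ✓
  (2,3) → (φ(2),φ(3)) = (5,8) ∈ E(G2) ✓
  (2,5) → (φ(2),φ(5)) = (0,5) ∈ E(G2) ✓
  (2,6) → (φ(2),φ(6)) = (5,10) ∈ E(G2) ✓
  (2,7) → (φ(2),φ(7)) = (3,5) ∈ E(G2) ✓
  (2,9) → (φ(2),φ(9)) = (5,7) ∈ E(G2) ✓
  (2,11) → (φ(2),φ(11)) = (4,5) ∈ E(G2) ✓
  (3,5) → (φ(3),φ(5)) = (0,8) ∈ E(G2) ✓
  (3,7) → (φ(3),φ(7)) = (3,8) ∈ E(G2) ✓
  (3,10) → (φ(3),φ(10)) = (2,8) ∈ E(G2) ✓
  (4,5) → (φ(4),φ(5)) = (0,11) ∈ E(G2) ✓
  (4,6) → (φ(4),φ(6)) = (10,11) ∈ E(G2) ✓
  (4,7) → (φ(4),φ(7)) = (3,11) ∈ E(G2) ✓
  (4,8) → (φ(4),φ(8)) = (1,11) ∈ E(G2) ✓
  (5,6) → (φ(5),φ(6)) = (0,10) ∈ E(G2) ✓
  (5,8) → (φ(5),φ(8)) = (0,1) ∈ E(G2) ✓
  (5,10) → (φ(5),φ(10)) = (0,2) ∈ E(G2) ✓
  (6,7) → (φ(6),φ(7)) = (3,10) ∈ E(G2) ✓
  (6,11) → (φ(6),φ(11)) = (4,10) ∈ E(G2) ✓
  (7,8) → (φ(7),φ(8)) = (1,3) ∈ E(G2) ✓
  (7,9) → (φ(7),φ(9)) = (3,7) ∈ E(G2) ✓
  (7,10) → (φ(7),φ(10)) = (2,3) ∈ E(G2) ✓
  (8,9) → (φ(8),φ(9)) = (1,7) ∈ E(G2) ✓
  (9,10) → (φ(9),φ(10)) = (2,7) ∈ E(G2) ✓
  (9,11) → (φ(9),φ(11)) = (4,7) ∈ E(G2) ✓
  (10,11) → (φ(10),φ(11)) = (2,4) ∈ E(G2) ✓
All 32 edges of G1 map to edges of G2, and |E(G1)| = |E(G2)| = 32, so φ is a bijection on edges as well as vertices. Hence G1 ≅ G2.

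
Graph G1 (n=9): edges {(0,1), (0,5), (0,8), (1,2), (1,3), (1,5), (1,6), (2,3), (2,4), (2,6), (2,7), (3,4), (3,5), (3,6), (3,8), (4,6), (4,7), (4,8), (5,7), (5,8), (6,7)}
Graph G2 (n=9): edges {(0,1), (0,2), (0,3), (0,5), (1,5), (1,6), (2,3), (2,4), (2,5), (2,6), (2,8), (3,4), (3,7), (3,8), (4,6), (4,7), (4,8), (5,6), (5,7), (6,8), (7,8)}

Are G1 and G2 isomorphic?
Yes, isomorphic

The graphs are isomorphic.
One valid mapping φ: V(G1) → V(G2): 0→1, 1→6, 2→8, 3→2, 4→3, 5→5, 6→4, 7→7, 8→0

Verify φ preserves adjacency — for each edge of G1, its image is an edge of G2:
  (0,1) → (φ(0),φ(1)) = (1,6) ∈ E(G2) ✓
  (0,5) → (φ(0),φ(5)) = (1,5) ∈ E(G2) ✓
  (0,8) → (φ(0),φ(8)) = (0,1) ∈ E(G2) ✓
  (1,2) → (φ(1),φ(2)) = (6,8) ∈ E(G2) ✓
  (1,3) → (φ(1),φ(3)) = (2,6) ∈ E(G2) ✓
  (1,5) → (φ(1),φ(5)) = (5,6) ∈ E(G2) ✓
  (1,6) → (φ(1),φ(6)) = (4,6) ∈ E(G2) ✓
  (2,3) → (φ(2),φ(3)) = (2,8) ∈ E(G2) ✓
  (2,4) → (φ(2),φ(4)) = (3,8) ∈ E(G2) ✓
  (2,6) → (φ(2),φ(6)) = (4,8) ∈ E(G2) ✓
  (2,7) → (φ(2),φ(7)) = (7,8) ∈ E(G2) ✓
  (3,4) → (φ(3),φ(4)) = (2,3) ∈ E(G2) ✓
  (3,5) → (φ(3),φ(5)) = (2,5) ∈ E(G2) ✓
  (3,6) → (φ(3),φ(6)) = (2,4) ∈ E(G2) ✓
  (3,8) → (φ(3),φ(8)) = (0,2) ∈ E(G2) ✓
  (4,6) → (φ(4),φ(6)) = (3,4) ∈ E(G2) ✓
  (4,7) → (φ(4),φ(7)) = (3,7) ∈ E(G2) ✓
  (4,8) → (φ(4),φ(8)) = (0,3) ∈ E(G2) ✓
  (5,7) → (φ(5),φ(7)) = (5,7) ∈ E(G2) ✓
  (5,8) → (φ(5),φ(8)) = (0,5) ∈ E(G2) ✓
  (6,7) → (φ(6),φ(7)) = (4,7) ∈ E(G2) ✓
All 21 edges of G1 map to edges of G2, and |E(G1)| = |E(G2)| = 21, so φ is a bijection on edges as well as vertices. Hence G1 ≅ G2.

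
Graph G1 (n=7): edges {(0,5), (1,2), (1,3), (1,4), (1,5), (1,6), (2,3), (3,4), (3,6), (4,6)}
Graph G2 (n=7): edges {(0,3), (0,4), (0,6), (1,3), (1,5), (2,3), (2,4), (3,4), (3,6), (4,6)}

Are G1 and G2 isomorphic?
Yes, isomorphic

The graphs are isomorphic.
One valid mapping φ: V(G1) → V(G2): 0→5, 1→3, 2→2, 3→4, 4→6, 5→1, 6→0

Verify φ preserves adjacency — for each edge of G1, its image is an edge of G2:
  (0,5) → (φ(0),φ(5)) = (1,5) ∈ E(G2) ✓
  (1,2) → (φ(1),φ(2)) = (2,3) ∈ E(G2) ✓
  (1,3) → (φ(1),φ(3)) = (3,4) ∈ E(G2) ✓
  (1,4) → (φ(1),φ(4)) = (3,6) ∈ E(G2) ✓
  (1,5) → (φ(1),φ(5)) = (1,3) ∈ E(G2) ✓
  (1,6) → (φ(1),φ(6)) = (0,3) ∈ E(G2) ✓
  (2,3) → (φ(2),φ(3)) = (2,4) ∈ E(G2) ✓
  (3,4) → (φ(3),φ(4)) = (4,6) ∈ E(G2) ✓
  (3,6) → (φ(3),φ(6)) = (0,4) ∈ E(G2) ✓
  (4,6) → (φ(4),φ(6)) = (0,6) ∈ E(G2) ✓
All 10 edges of G1 map to edges of G2, and |E(G1)| = |E(G2)| = 10, so φ is a bijection on edges as well as vertices. Hence G1 ≅ G2.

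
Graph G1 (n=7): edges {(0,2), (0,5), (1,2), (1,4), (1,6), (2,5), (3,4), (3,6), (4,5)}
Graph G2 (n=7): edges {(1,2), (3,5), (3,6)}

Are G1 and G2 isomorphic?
No, not isomorphic

The graphs are NOT isomorphic.

Connected components of G1: 1 component(s) with vertex sets [[0, 1, 2, 3, 4, 5, 6]], sizes [7].
Connected components of G2: 4 component(s) with vertex sets [[0], [4], [1, 2], [3, 5, 6]], sizes [1, 1, 2, 3].
The number of connected components (and the multiset of component sizes) is an isomorphism invariant — an isomorphism maps each component of G1 bijectively onto a component of G2. Since G1 has 1 component(s) and G2 has 4, they cannot be isomorphic.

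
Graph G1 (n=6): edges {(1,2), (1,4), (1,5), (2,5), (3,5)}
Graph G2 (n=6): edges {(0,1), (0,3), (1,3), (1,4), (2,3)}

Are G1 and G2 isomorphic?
Yes, isomorphic

The graphs are isomorphic.
One valid mapping φ: V(G1) → V(G2): 0→5, 1→3, 2→0, 3→4, 4→2, 5→1

Verify φ preserves adjacency — for each edge of G1, its image is an edge of G2:
  (1,2) → (φ(1),φ(2)) = (0,3) ∈ E(G2) ✓
  (1,4) → (φ(1),φ(4)) = (2,3) ∈ E(G2) ✓
  (1,5) → (φ(1),φ(5)) = (1,3) ∈ E(G2) ✓
  (2,5) → (φ(2),φ(5)) = (0,1) ∈ E(G2) ✓
  (3,5) → (φ(3),φ(5)) = (1,4) ∈ E(G2) ✓
All 5 edges of G1 map to edges of G2, and |E(G1)| = |E(G2)| = 5, so φ is a bijection on edges as well as vertices. Hence G1 ≅ G2.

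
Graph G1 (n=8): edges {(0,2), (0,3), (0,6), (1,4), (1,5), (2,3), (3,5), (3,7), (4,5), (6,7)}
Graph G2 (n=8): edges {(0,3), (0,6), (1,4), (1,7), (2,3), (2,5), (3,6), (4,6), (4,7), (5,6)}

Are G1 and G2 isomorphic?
Yes, isomorphic

The graphs are isomorphic.
One valid mapping φ: V(G1) → V(G2): 0→3, 1→7, 2→0, 3→6, 4→1, 5→4, 6→2, 7→5

Verify φ preserves adjacency — for each edge of G1, its image is an edge of G2:
  (0,2) → (φ(0),φ(2)) = (0,3) ∈ E(G2) ✓
  (0,3) → (φ(0),φ(3)) = (3,6) ∈ E(G2) ✓
  (0,6) → (φ(0),φ(6)) = (2,3) ∈ E(G2) ✓
  (1,4) → (φ(1),φ(4)) = (1,7) ∈ E(G2) ✓
  (1,5) → (φ(1),φ(5)) = (4,7) ∈ E(G2) ✓
  (2,3) → (φ(2),φ(3)) = (0,6) ∈ E(G2) ✓
  (3,5) → (φ(3),φ(5)) = (4,6) ∈ E(G2) ✓
  (3,7) → (φ(3),φ(7)) = (5,6) ∈ E(G2) ✓
  (4,5) → (φ(4),φ(5)) = (1,4) ∈ E(G2) ✓
  (6,7) → (φ(6),φ(7)) = (2,5) ∈ E(G2) ✓
All 10 edges of G1 map to edges of G2, and |E(G1)| = |E(G2)| = 10, so φ is a bijection on edges as well as vertices. Hence G1 ≅ G2.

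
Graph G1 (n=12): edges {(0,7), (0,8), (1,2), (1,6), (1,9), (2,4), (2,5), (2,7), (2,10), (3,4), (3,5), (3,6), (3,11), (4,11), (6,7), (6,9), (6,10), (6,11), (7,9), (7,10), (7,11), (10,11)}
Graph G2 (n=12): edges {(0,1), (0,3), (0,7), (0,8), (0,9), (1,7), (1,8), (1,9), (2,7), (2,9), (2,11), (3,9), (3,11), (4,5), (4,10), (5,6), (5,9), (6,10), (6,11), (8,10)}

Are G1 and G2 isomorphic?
No, not isomorphic

The graphs are NOT isomorphic.

Degrees in G1: deg(0)=2, deg(1)=3, deg(2)=5, deg(3)=4, deg(4)=3, deg(5)=2, deg(6)=6, deg(7)=6, deg(8)=1, deg(9)=3, deg(10)=4, deg(11)=5.
Sorted degree sequence of G1: [6, 6, 5, 5, 4, 4, 3, 3, 3, 2, 2, 1].
Degrees in G2: deg(0)=5, deg(1)=4, deg(2)=3, deg(3)=3, deg(4)=2, deg(5)=3, deg(6)=3, deg(7)=3, deg(8)=3, deg(9)=5, deg(10)=3, deg(11)=3.
Sorted degree sequence of G2: [5, 5, 4, 3, 3, 3, 3, 3, 3, 3, 3, 2].
The (sorted) degree sequence is an isomorphism invariant, so since G1 and G2 have different degree sequences they cannot be isomorphic.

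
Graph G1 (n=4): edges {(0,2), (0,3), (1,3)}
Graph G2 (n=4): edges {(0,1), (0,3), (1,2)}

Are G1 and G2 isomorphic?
Yes, isomorphic

The graphs are isomorphic.
One valid mapping φ: V(G1) → V(G2): 0→0, 1→2, 2→3, 3→1

Verify φ preserves adjacency — for each edge of G1, its image is an edge of G2:
  (0,2) → (φ(0),φ(2)) = (0,3) ∈ E(G2) ✓
  (0,3) → (φ(0),φ(3)) = (0,1) ∈ E(G2) ✓
  (1,3) → (φ(1),φ(3)) = (1,2) ∈ E(G2) ✓
All 3 edges of G1 map to edges of G2, and |E(G1)| = |E(G2)| = 3, so φ is a bijection on edges as well as vertices. Hence G1 ≅ G2.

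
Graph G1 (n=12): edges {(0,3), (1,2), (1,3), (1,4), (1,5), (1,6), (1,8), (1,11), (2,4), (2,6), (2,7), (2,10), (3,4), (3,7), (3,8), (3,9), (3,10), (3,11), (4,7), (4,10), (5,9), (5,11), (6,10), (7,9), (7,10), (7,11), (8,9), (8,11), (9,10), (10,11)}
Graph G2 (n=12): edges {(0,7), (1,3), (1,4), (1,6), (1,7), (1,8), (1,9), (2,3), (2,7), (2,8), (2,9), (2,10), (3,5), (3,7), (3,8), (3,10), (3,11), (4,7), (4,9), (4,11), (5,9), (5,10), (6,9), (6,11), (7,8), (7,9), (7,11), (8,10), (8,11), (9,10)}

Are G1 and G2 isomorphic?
Yes, isomorphic

The graphs are isomorphic.
One valid mapping φ: V(G1) → V(G2): 0→0, 1→9, 2→10, 3→7, 4→2, 5→6, 6→5, 7→8, 8→4, 9→11, 10→3, 11→1

Verify φ preserves adjacency — for each edge of G1, its image is an edge of G2:
  (0,3) → (φ(0),φ(3)) = (0,7) ∈ E(G2) ✓
  (1,2) → (φ(1),φ(2)) = (9,10) ∈ E(G2) ✓
  (1,3) → (φ(1),φ(3)) = (7,9) ∈ E(G2) ✓
  (1,4) → (φ(1),φ(4)) = (2,9) ∈ E(G2) ✓
  (1,5) → (φ(1),φ(5)) = (6,9) ∈ E(G2) ✓
  (1,6) → (φ(1),φ(6)) = (5,9) ∈ E(G2) ✓
  (1,8) → (φ(1),φ(8)) = (4,9) ∈ E(G2) ✓
  (1,11) → (φ(1),φ(11)) = (1,9) ∈ E(G2) ✓
  (2,4) → (φ(2),φ(4)) = (2,10) ∈ E(G2) ✓
  (2,6) → (φ(2),φ(6)) = (5,10) ∈ E(G2) ✓
  (2,7) → (φ(2),φ(7)) = (8,10) ∈ E(G2) ✓
  (2,10) → (φ(2),φ(10)) = (3,10) ∈ E(G2) ✓
  (3,4) → (φ(3),φ(4)) = (2,7) ∈ E(G2) ✓
  (3,7) → (φ(3),φ(7)) = (7,8) ∈ E(G2) ✓
  (3,8) → (φ(3),φ(8)) = (4,7) ∈ E(G2) ✓
  (3,9) → (φ(3),φ(9)) = (7,11) ∈ E(G2) ✓
  (3,10) → (φ(3),φ(10)) = (3,7) ∈ E(G2) ✓
  (3,11) → (φ(3),φ(11)) = (1,7) ∈ E(G2) ✓
  (4,7) → (φ(4),φ(7)) = (2,8) ∈ E(G2) ✓
  (4,10) → (φ(4),φ(10)) = (2,3) ∈ E(G2) ✓
  (5,9) → (φ(5),φ(9)) = (6,11) ∈ E(G2) ✓
  (5,11) → (φ(5),φ(11)) = (1,6) ∈ E(G2) ✓
  (6,10) → (φ(6),φ(10)) = (3,5) ∈ E(G2) ✓
  (7,9) → (φ(7),φ(9)) = (8,11) ∈ E(G2) ✓
  (7,10) → (φ(7),φ(10)) = (3,8) ∈ E(G2) ✓
  (7,11) → (φ(7),φ(11)) = (1,8) ∈ E(G2) ✓
  (8,9) → (φ(8),φ(9)) = (4,11) ∈ E(G2) ✓
  (8,11) → (φ(8),φ(11)) = (1,4) ∈ E(G2) ✓
  (9,10) → (φ(9),φ(10)) = (3,11) ∈ E(G2) ✓
  (10,11) → (φ(10),φ(11)) = (1,3) ∈ E(G2) ✓
All 30 edges of G1 map to edges of G2, and |E(G1)| = |E(G2)| = 30, so φ is a bijection on edges as well as vertices. Hence G1 ≅ G2.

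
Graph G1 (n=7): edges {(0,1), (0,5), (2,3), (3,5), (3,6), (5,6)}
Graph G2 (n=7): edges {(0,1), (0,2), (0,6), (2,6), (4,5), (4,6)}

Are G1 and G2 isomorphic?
Yes, isomorphic

The graphs are isomorphic.
One valid mapping φ: V(G1) → V(G2): 0→4, 1→5, 2→1, 3→0, 4→3, 5→6, 6→2

Verify φ preserves adjacency — for each edge of G1, its image is an edge of G2:
  (0,1) → (φ(0),φ(1)) = (4,5) ∈ E(G2) ✓
  (0,5) → (φ(0),φ(5)) = (4,6) ∈ E(G2) ✓
  (2,3) → (φ(2),φ(3)) = (0,1) ∈ E(G2) ✓
  (3,5) → (φ(3),φ(5)) = (0,6) ∈ E(G2) ✓
  (3,6) → (φ(3),φ(6)) = (0,2) ∈ E(G2) ✓
  (5,6) → (φ(5),φ(6)) = (2,6) ∈ E(G2) ✓
All 6 edges of G1 map to edges of G2, and |E(G1)| = |E(G2)| = 6, so φ is a bijection on edges as well as vertices. Hence G1 ≅ G2.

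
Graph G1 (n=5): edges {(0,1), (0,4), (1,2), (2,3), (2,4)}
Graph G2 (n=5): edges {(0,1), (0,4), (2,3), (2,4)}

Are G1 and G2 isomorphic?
No, not isomorphic

The graphs are NOT isomorphic.

Counting edges: G1 has 5 edge(s); G2 has 4 edge(s).
Edge count is an isomorphism invariant (a bijection on vertices induces a bijection on edges), so differing edge counts rule out isomorphism.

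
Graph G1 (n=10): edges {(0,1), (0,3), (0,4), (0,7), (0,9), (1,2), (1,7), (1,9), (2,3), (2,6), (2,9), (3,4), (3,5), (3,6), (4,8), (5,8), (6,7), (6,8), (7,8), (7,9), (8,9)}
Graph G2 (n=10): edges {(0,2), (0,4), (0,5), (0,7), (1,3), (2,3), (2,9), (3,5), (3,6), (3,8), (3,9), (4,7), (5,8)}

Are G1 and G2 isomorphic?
No, not isomorphic

The graphs are NOT isomorphic.

Degrees in G1: deg(0)=5, deg(1)=4, deg(2)=4, deg(3)=5, deg(4)=3, deg(5)=2, deg(6)=4, deg(7)=5, deg(8)=5, deg(9)=5.
Sorted degree sequence of G1: [5, 5, 5, 5, 5, 4, 4, 4, 3, 2].
Degrees in G2: deg(0)=4, deg(1)=1, deg(2)=3, deg(3)=6, deg(4)=2, deg(5)=3, deg(6)=1, deg(7)=2, deg(8)=2, deg(9)=2.
Sorted degree sequence of G2: [6, 4, 3, 3, 2, 2, 2, 2, 1, 1].
The (sorted) degree sequence is an isomorphism invariant, so since G1 and G2 have different degree sequences they cannot be isomorphic.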